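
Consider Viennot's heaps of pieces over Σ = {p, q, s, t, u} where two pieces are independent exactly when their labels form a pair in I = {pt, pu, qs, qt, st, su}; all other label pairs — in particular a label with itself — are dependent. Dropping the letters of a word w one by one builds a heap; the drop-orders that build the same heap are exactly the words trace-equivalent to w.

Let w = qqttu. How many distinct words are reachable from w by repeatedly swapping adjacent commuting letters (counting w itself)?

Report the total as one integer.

piece 0:q — minimal
piece 1:q rests on {0:q}
piece 2:t — minimal
piece 3:t rests on {2:t}
piece 4:u rests on {1:q, 3:t}
minimal pieces: {0:q, 2:t}
ways to finish when only these pieces remain (= sum over removing one remaining piece with nothing left below it):
  1 left: {4}→1
  2 left: {1,4}→1  {3,4}→1
  3 left: {0,1,4}→1  {1,3,4}→2  {2,3,4}→1
  placing 0:q first → 3 extensions
  placing 2:t first → 3 extensions
total linear extensions = 6

6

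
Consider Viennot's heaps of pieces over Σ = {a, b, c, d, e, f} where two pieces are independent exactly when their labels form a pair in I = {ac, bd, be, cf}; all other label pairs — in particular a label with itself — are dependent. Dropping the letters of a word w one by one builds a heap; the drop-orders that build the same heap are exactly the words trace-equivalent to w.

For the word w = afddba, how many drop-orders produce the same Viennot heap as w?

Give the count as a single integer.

piece 0:a — minimal
piece 1:f rests on {0:a}
piece 2:d rests on {1:f}
piece 3:d rests on {2:d}
piece 4:b rests on {1:f}
piece 5:a rests on {3:d, 4:b}
minimal pieces: {0:a}
ways to finish when only these pieces remain (= sum over removing one remaining piece with nothing left below it):
  1 left: {5}→1
  2 left: {3,5}→1  {4,5}→1
  3 left: {2,3,5}→1  {3,4,5}→2
  4 left: {2,3,4,5}→3
  placing 0:a first → 3 extensions

3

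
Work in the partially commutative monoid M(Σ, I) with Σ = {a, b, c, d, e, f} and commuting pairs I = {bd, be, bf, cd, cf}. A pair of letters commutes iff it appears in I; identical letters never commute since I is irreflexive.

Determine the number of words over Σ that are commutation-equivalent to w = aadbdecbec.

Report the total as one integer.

8

#0=a has no predecessor
#1=a depends on [0:a]
#2=d depends on [1:a]
#3=b depends on [1:a]
#4=d depends on [2:d]
#5=e depends on [4:d]
#6=c depends on [3:b, 5:e]
#7=b depends on [6:c]
#8=e depends on [6:c]
#9=c depends on [7:b, 8:e]
sources: [0:a]
N(rest) = Σ N(rest − s) over sources s of rest; N(one piece) = 1:
  size 1 → [9]=1
  size 2 → [7,9]=1  [8,9]=1
  size 3 → [7,8,9]=2
  size 4 → [6,7,8,9]=2
  size 5 → [3,6,7,8,9]=2  [5,6,7,8,9]=2
  size 6 → [3,5,6,7,8,9]=4  [4,5,6,7,8,9]=2
  size 7 → [2,4,5,6,7,8,9]=2  [3,4,5,6,7,8,9]=6
  size 8 → [2,3,4,5,6,7,8,9]=8
  first=0(a) contributes 8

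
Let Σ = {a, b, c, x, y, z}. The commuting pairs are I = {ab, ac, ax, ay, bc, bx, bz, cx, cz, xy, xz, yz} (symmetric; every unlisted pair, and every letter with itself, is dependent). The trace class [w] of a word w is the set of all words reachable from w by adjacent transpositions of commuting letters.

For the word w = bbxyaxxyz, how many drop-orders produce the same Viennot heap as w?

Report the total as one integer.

drop 0:b onto floor
drop 1:b onto {0:b}
drop 2:x onto floor
drop 3:y onto {1:b}
drop 4:a onto floor
drop 5:x onto {2:x}
drop 6:x onto {5:x}
drop 7:y onto {3:y}
drop 8:z onto {4:a}
ground layer = {0:b, 2:x, 4:a}
drop-orders for the pieces not yet dropped (sum over which currently-grounded one goes next):
  1 to go: {6} 1  {7} 1  {8} 1
  2 to go: {3,7} 1  {4,8} 1  {5,6} 1  {6,7} 2  {6,8} 2  {7,8} 2
  3 to go: {1,3,7} 1  {2,5,6} 1  {3,6,7} 3  {3,7,8} 3  {4,6,8} 3  {4,7,8} 3  {5,6,7} 3  {5,6,8} 3  {6,7,8} 6
  4 to go: {0,1,3,7} 1  {1,3,6,7} 4  {1,3,7,8} 4  {2,5,6,7} 4  {2,5,6,8} 4  {3,4,7,8} 6  {3,5,6,7} 6  {3,6,7,8} 12  {4,5,6,8} 6  {4,6,7,8} 12  {5,6,7,8} 12
  5 to go: {0,1,3,6,7} 5  {0,1,3,7,8} 5  {1,3,4,7,8} 10  {1,3,5,6,7} 10  {1,3,6,7,8} 20  {2,3,5,6,7} 10  {2,4,5,6,8} 10  {2,5,6,7,8} 20  {3,4,6,7,8} 30  {3,5,6,7,8} 30  {4,5,6,7,8} 30
  6 to go: {0,1,3,4,7,8} 15  {0,1,3,5,6,7} 15  {0,1,3,6,7,8} 30  {1,2,3,5,6,7} 20  {1,3,4,6,7,8} 60  {1,3,5,6,7,8} 60  {2,3,5,6,7,8} 60  {2,4,5,6,7,8} 60  {3,4,5,6,7,8} 90
  7 to go: {0,1,2,3,5,6,7} 35  {0,1,3,4,6,7,8} 105  {0,1,3,5,6,7,8} 105  {1,2,3,5,6,7,8} 140  {1,3,4,5,6,7,8} 210  {2,3,4,5,6,7,8} 210
  if 0:b drops first: 560 orders
  if 2:x drops first: 420 orders
  if 4:a drops first: 280 orders
heap linearizations: 1260

1260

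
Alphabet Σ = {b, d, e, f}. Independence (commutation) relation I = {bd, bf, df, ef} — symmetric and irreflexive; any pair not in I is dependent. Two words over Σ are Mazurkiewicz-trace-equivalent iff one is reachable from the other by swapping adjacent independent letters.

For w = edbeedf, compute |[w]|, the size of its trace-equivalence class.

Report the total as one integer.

14

0(e) covers ∅
1(d) covers 0:e
2(b) covers 0:e
3(e) covers 1:d, 2:b
4(e) covers 3:e
5(d) covers 4:e
6(f) covers ∅
floor of heap: 0:e, 6:f
completions by unplaced set U, small U first (add the entries for U minus each lowest piece of U):
  |U|=1: {5}:1  {6}:1
  |U|=2: {4,5}:1  {5,6}:2
  |U|=3: {3,4,5}:1  {4,5,6}:3
  |U|=4: {1,3,4,5}:1  {2,3,4,5}:1  {3,4,5,6}:4
  |U|=5: {1,2,3,4,5}:2  {1,3,4,5,6}:5  {2,3,4,5,6}:5
  start at 0(e): 12
  start at 6(f): 2
sum over floor = 14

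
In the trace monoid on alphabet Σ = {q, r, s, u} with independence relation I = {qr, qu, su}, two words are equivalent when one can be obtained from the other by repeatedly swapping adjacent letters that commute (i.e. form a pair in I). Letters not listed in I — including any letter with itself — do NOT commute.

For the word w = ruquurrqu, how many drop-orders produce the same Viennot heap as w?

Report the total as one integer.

36

#0=r has no predecessor
#1=u depends on [0:r]
#2=q has no predecessor
#3=u depends on [1:u]
#4=u depends on [3:u]
#5=r depends on [4:u]
#6=r depends on [5:r]
#7=q depends on [2:q]
#8=u depends on [6:r]
sources: [0:r, 2:q]
N(rest) = Σ N(rest − s) over sources s of rest; N(one piece) = 1:
  size 1 → [7]=1  [8]=1
  size 2 → [2,7]=1  [6,8]=1  [7,8]=2
  size 3 → [2,7,8]=3  [5,6,8]=1  [6,7,8]=3
  size 4 → [2,6,7,8]=6  [4,5,6,8]=1  [5,6,7,8]=4
  size 5 → [2,5,6,7,8]=10  [3,4,5,6,8]=1  [4,5,6,7,8]=5
  size 6 → [1,3,4,5,6,8]=1  [2,4,5,6,7,8]=15  [3,4,5,6,7,8]=6
  size 7 → [0,1,3,4,5,6,8]=1  [1,3,4,5,6,7,8]=7  [2,3,4,5,6,7,8]=21
  first=0(r) contributes 28
  first=2(q) contributes 8
|[w]| = 36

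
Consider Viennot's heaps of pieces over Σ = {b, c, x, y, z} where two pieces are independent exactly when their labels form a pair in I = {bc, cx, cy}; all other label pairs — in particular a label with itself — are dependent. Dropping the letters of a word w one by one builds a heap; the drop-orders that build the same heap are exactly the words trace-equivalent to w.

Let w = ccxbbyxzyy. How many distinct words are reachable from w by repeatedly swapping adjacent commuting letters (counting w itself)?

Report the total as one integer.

21

drop 0:c onto floor
drop 1:c onto {0:c}
drop 2:x onto floor
drop 3:b onto {2:x}
drop 4:b onto {3:b}
drop 5:y onto {4:b}
drop 6:x onto {5:y}
drop 7:z onto {1:c, 6:x}
drop 8:y onto {7:z}
drop 9:y onto {8:y}
ground layer = {0:c, 2:x}
drop-orders for the pieces not yet dropped (sum over which currently-grounded one goes next):
  1 to go: {9} 1
  2 to go: {8,9} 1
  3 to go: {7,8,9} 1
  4 to go: {1,7,8,9} 1  {6,7,8,9} 1
  5 to go: {0,1,7,8,9} 1  {1,6,7,8,9} 2  {5,6,7,8,9} 1
  6 to go: {0,1,6,7,8,9} 3  {1,5,6,7,8,9} 3  {4,5,6,7,8,9} 1
  7 to go: {0,1,5,6,7,8,9} 6  {1,4,5,6,7,8,9} 4  {3,4,5,6,7,8,9} 1
  8 to go: {0,1,4,5,6,7,8,9} 10  {1,3,4,5,6,7,8,9} 5  {2,3,4,5,6,7,8,9} 1
  if 0:c drops first: 6 orders
  if 2:x drops first: 15 orders
heap linearizations: 21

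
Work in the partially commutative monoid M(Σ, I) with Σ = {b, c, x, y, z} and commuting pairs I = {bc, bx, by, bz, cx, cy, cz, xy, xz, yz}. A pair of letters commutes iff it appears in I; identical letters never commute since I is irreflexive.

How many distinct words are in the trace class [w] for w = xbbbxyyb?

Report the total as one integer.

#0=x has no predecessor
#1=b has no predecessor
#2=b depends on [1:b]
#3=b depends on [2:b]
#4=x depends on [0:x]
#5=y has no predecessor
#6=y depends on [5:y]
#7=b depends on [3:b]
sources: [0:x, 1:b, 5:y]
N(rest) = Σ N(rest − s) over sources s of rest; N(one piece) = 1:
  size 1 → [4]=1  [6]=1  [7]=1
  size 2 → [0,4]=1  [3,7]=1  [4,6]=2  [4,7]=2  [5,6]=1  [6,7]=2
  size 3 → [0,4,6]=3  [0,4,7]=3  [2,3,7]=1  [3,4,7]=3  [3,6,7]=3  [4,5,6]=3  [4,6,7]=6  [5,6,7]=3
  size 4 → [0,3,4,7]=6  [0,4,5,6]=6  [0,4,6,7]=12  [1,2,3,7]=1  [2,3,4,7]=4  [2,3,6,7]=4  [3,4,6,7]=12  [3,5,6,7]=6  [4,5,6,7]=12
  size 5 → [0,2,3,4,7]=10  [0,3,4,6,7]=30  [0,4,5,6,7]=30  [1,2,3,4,7]=5  [1,2,3,6,7]=5  [2,3,4,6,7]=20  [2,3,5,6,7]=10  [3,4,5,6,7]=30
  size 6 → [0,1,2,3,4,7]=15  [0,2,3,4,6,7]=60  [0,3,4,5,6,7]=90  [1,2,3,4,6,7]=30  [1,2,3,5,6,7]=15  [2,3,4,5,6,7]=60
  first=0(x) contributes 105
  first=1(b) contributes 210
  first=5(y) contributes 105
|[w]| = 420

420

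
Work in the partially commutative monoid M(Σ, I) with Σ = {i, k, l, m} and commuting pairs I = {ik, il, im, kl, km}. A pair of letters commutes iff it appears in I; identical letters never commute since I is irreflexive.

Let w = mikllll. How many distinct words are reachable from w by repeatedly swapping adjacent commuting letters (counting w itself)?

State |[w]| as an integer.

#0=m has no predecessor
#1=i has no predecessor
#2=k has no predecessor
#3=l depends on [0:m]
#4=l depends on [3:l]
#5=l depends on [4:l]
#6=l depends on [5:l]
sources: [0:m, 1:i, 2:k]
N(rest) = Σ N(rest − s) over sources s of rest; N(one piece) = 1:
  size 1 → [1]=1  [2]=1  [6]=1
  size 2 → [1,2]=2  [1,6]=2  [2,6]=2  [5,6]=1
  size 3 → [1,2,6]=6  [1,5,6]=3  [2,5,6]=3  [4,5,6]=1
  size 4 → [1,2,5,6]=12  [1,4,5,6]=4  [2,4,5,6]=4  [3,4,5,6]=1
  size 5 → [0,3,4,5,6]=1  [1,2,4,5,6]=20  [1,3,4,5,6]=5  [2,3,4,5,6]=5
  first=0(m) contributes 30
  first=1(i) contributes 6
  first=2(k) contributes 6
|[w]| = 42

42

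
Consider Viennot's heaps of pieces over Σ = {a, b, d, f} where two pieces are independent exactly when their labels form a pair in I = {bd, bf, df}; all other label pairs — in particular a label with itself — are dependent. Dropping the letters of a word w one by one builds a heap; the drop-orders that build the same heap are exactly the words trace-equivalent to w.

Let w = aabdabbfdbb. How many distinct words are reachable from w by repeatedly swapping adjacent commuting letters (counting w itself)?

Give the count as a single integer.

piece 0:a — minimal
piece 1:a rests on {0:a}
piece 2:b rests on {1:a}
piece 3:d rests on {1:a}
piece 4:a rests on {2:b, 3:d}
piece 5:b rests on {4:a}
piece 6:b rests on {5:b}
piece 7:f rests on {4:a}
piece 8:d rests on {4:a}
piece 9:b rests on {6:b}
piece 10:b rests on {9:b}
minimal pieces: {0:a}
ways to finish when only these pieces remain (= sum over removing one remaining piece with nothing left below it):
  1 left: {7}→1  {8}→1  {10}→1
  2 left: {7,8}→2  {7,10}→2  {8,10}→2  {9,10}→1
  3 left: {6,9,10}→1  {7,8,10}→6  {7,9,10}→3  {8,9,10}→3
  4 left: {5,6,9,10}→1  {6,7,9,10}→4  {6,8,9,10}→4  {7,8,9,10}→12
  5 left: {5,6,7,9,10}→5  {5,6,8,9,10}→5  {6,7,8,9,10}→20
  6 left: {5,6,7,8,9,10}→30
  7 left: {4,5,6,7,8,9,10}→30
  8 left: {2,4,5,6,7,8,9,10}→30  {3,4,5,6,7,8,9,10}→30
  9 left: {2,3,4,5,6,7,8,9,10}→60
  placing 0:a first → 60 extensions

60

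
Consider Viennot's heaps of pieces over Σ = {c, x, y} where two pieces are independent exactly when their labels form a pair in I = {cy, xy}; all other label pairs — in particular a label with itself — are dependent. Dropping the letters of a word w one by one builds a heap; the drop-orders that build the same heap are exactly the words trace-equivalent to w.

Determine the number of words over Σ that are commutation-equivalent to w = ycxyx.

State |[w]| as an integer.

#0=y has no predecessor
#1=c has no predecessor
#2=x depends on [1:c]
#3=y depends on [0:y]
#4=x depends on [2:x]
sources: [0:y, 1:c]
N(rest) = Σ N(rest − s) over sources s of rest; N(one piece) = 1:
  size 1 → [3]=1  [4]=1
  size 2 → [0,3]=1  [2,4]=1  [3,4]=2
  size 3 → [0,3,4]=3  [1,2,4]=1  [2,3,4]=3
  first=0(y) contributes 4
  first=1(c) contributes 6
|[w]| = 10

10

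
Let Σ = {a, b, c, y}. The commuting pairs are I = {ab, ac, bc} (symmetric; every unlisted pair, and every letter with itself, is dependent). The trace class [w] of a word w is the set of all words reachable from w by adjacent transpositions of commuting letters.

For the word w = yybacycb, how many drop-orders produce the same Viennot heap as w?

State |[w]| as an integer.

12

#0=y has no predecessor
#1=y depends on [0:y]
#2=b depends on [1:y]
#3=a depends on [1:y]
#4=c depends on [1:y]
#5=y depends on [2:b, 3:a, 4:c]
#6=c depends on [5:y]
#7=b depends on [5:y]
sources: [0:y]
N(rest) = Σ N(rest − s) over sources s of rest; N(one piece) = 1:
  size 1 → [6]=1  [7]=1
  size 2 → [6,7]=2
  size 3 → [5,6,7]=2
  size 4 → [2,5,6,7]=2  [3,5,6,7]=2  [4,5,6,7]=2
  size 5 → [2,3,5,6,7]=4  [2,4,5,6,7]=4  [3,4,5,6,7]=4
  size 6 → [2,3,4,5,6,7]=12
  first=0(y) contributes 12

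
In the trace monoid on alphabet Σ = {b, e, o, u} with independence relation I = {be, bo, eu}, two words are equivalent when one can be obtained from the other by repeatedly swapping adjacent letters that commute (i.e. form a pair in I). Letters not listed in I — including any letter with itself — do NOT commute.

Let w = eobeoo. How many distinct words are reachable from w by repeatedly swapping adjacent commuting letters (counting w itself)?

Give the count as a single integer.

6

0(e) covers ∅
1(o) covers 0:e
2(b) covers ∅
3(e) covers 1:o
4(o) covers 3:e
5(o) covers 4:o
floor of heap: 0:e, 2:b
completions by unplaced set U, small U first (add the entries for U minus each lowest piece of U):
  |U|=1: {2}:1  {5}:1
  |U|=2: {2,5}:2  {4,5}:1
  |U|=3: {2,4,5}:3  {3,4,5}:1
  |U|=4: {1,3,4,5}:1  {2,3,4,5}:4
  start at 0(e): 5
  start at 2(b): 1
sum over floor = 6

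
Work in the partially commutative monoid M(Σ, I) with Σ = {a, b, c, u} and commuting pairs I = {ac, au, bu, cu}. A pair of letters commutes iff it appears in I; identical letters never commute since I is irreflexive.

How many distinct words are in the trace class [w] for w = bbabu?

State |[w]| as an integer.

drop 0:b onto floor
drop 1:b onto {0:b}
drop 2:a onto {1:b}
drop 3:b onto {2:a}
drop 4:u onto floor
ground layer = {0:b, 4:u}
drop-orders for the pieces not yet dropped (sum over which currently-grounded one goes next):
  1 to go: {3} 1  {4} 1
  2 to go: {2,3} 1  {3,4} 2
  3 to go: {1,2,3} 1  {2,3,4} 3
  if 0:b drops first: 4 orders
  if 4:u drops first: 1 orders
heap linearizations: 5

5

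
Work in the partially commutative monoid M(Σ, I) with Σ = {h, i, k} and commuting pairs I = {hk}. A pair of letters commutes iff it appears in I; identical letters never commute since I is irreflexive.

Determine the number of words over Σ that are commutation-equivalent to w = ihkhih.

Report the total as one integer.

3

piece 0:i — minimal
piece 1:h rests on {0:i}
piece 2:k rests on {0:i}
piece 3:h rests on {1:h}
piece 4:i rests on {2:k, 3:h}
piece 5:h rests on {4:i}
minimal pieces: {0:i}
ways to finish when only these pieces remain (= sum over removing one remaining piece with nothing left below it):
  1 left: {5}→1
  2 left: {4,5}→1
  3 left: {2,4,5}→1  {3,4,5}→1
  4 left: {1,3,4,5}→1  {2,3,4,5}→2
  placing 0:i first → 3 extensions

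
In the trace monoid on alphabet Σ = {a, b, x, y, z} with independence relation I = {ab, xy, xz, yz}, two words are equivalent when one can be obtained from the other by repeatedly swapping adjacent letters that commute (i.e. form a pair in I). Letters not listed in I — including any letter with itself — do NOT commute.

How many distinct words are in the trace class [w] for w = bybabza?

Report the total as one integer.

3

#0=b has no predecessor
#1=y depends on [0:b]
#2=b depends on [1:y]
#3=a depends on [1:y]
#4=b depends on [2:b]
#5=z depends on [3:a, 4:b]
#6=a depends on [5:z]
sources: [0:b]
N(rest) = Σ N(rest − s) over sources s of rest; N(one piece) = 1:
  size 1 → [6]=1
  size 2 → [5,6]=1
  size 3 → [3,5,6]=1  [4,5,6]=1
  size 4 → [2,4,5,6]=1  [3,4,5,6]=2
  size 5 → [2,3,4,5,6]=3
  first=0(b) contributes 3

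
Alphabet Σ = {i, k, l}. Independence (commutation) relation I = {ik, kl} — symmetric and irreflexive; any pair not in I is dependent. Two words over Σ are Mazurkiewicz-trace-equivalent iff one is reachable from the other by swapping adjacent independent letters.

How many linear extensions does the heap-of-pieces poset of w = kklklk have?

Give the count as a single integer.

piece 0:k — minimal
piece 1:k rests on {0:k}
piece 2:l — minimal
piece 3:k rests on {1:k}
piece 4:l rests on {2:l}
piece 5:k rests on {3:k}
minimal pieces: {0:k, 2:l}
ways to finish when only these pieces remain (= sum over removing one remaining piece with nothing left below it):
  1 left: {4}→1  {5}→1
  2 left: {2,4}→1  {3,5}→1  {4,5}→2
  3 left: {1,3,5}→1  {2,4,5}→3  {3,4,5}→3
  4 left: {0,1,3,5}→1  {1,3,4,5}→4  {2,3,4,5}→6
  placing 0:k first → 10 extensions
  placing 2:l first → 5 extensions
total linear extensions = 15

15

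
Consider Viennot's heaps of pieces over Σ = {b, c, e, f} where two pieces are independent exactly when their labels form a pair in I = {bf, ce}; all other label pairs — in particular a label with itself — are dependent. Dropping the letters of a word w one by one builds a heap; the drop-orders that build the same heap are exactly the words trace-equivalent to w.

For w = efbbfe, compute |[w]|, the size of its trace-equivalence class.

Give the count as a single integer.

#0=e has no predecessor
#1=f depends on [0:e]
#2=b depends on [0:e]
#3=b depends on [2:b]
#4=f depends on [1:f]
#5=e depends on [3:b, 4:f]
sources: [0:e]
N(rest) = Σ N(rest − s) over sources s of rest; N(one piece) = 1:
  size 1 → [5]=1
  size 2 → [3,5]=1  [4,5]=1
  size 3 → [1,4,5]=1  [2,3,5]=1  [3,4,5]=2
  size 4 → [1,3,4,5]=3  [2,3,4,5]=3
  first=0(e) contributes 6

6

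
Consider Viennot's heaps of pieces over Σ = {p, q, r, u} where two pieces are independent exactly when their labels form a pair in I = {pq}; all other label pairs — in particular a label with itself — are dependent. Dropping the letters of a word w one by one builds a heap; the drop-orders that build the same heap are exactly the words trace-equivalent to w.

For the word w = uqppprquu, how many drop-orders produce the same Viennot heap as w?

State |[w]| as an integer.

drop 0:u onto floor
drop 1:q onto {0:u}
drop 2:p onto {0:u}
drop 3:p onto {2:p}
drop 4:p onto {3:p}
drop 5:r onto {1:q, 4:p}
drop 6:q onto {5:r}
drop 7:u onto {6:q}
drop 8:u onto {7:u}
ground layer = {0:u}
drop-orders for the pieces not yet dropped (sum over which currently-grounded one goes next):
  1 to go: {8} 1
  2 to go: {7,8} 1
  3 to go: {6,7,8} 1
  4 to go: {5,6,7,8} 1
  5 to go: {1,5,6,7,8} 1  {4,5,6,7,8} 1
  6 to go: {1,4,5,6,7,8} 2  {3,4,5,6,7,8} 1
  7 to go: {1,3,4,5,6,7,8} 3  {2,3,4,5,6,7,8} 1
  if 0:u drops first: 4 orders

4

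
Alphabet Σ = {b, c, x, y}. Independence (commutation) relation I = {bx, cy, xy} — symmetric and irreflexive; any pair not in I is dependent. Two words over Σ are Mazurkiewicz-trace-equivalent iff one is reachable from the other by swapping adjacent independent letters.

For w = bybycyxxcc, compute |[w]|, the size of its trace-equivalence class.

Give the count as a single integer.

21

drop 0:b onto floor
drop 1:y onto {0:b}
drop 2:b onto {1:y}
drop 3:y onto {2:b}
drop 4:c onto {2:b}
drop 5:y onto {3:y}
drop 6:x onto {4:c}
drop 7:x onto {6:x}
drop 8:c onto {7:x}
drop 9:c onto {8:c}
ground layer = {0:b}
drop-orders for the pieces not yet dropped (sum over which currently-grounded one goes next):
  1 to go: {5} 1  {9} 1
  2 to go: {3,5} 1  {5,9} 2  {8,9} 1
  3 to go: {3,5,9} 3  {5,8,9} 3  {7,8,9} 1
  4 to go: {3,5,8,9} 6  {5,7,8,9} 4  {6,7,8,9} 1
  5 to go: {3,5,7,8,9} 10  {4,6,7,8,9} 1  {5,6,7,8,9} 5
  6 to go: {3,5,6,7,8,9} 15  {4,5,6,7,8,9} 6
  7 to go: {3,4,5,6,7,8,9} 21
  8 to go: {2,3,4,5,6,7,8,9} 21
  if 0:b drops first: 21 orders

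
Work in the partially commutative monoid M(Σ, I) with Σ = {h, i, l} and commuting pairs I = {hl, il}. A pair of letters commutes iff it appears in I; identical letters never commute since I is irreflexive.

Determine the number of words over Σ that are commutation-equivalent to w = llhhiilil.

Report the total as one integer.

#0=l has no predecessor
#1=l depends on [0:l]
#2=h has no predecessor
#3=h depends on [2:h]
#4=i depends on [3:h]
#5=i depends on [4:i]
#6=l depends on [1:l]
#7=i depends on [5:i]
#8=l depends on [6:l]
sources: [0:l, 2:h]
N(rest) = Σ N(rest − s) over sources s of rest; N(one piece) = 1:
  size 1 → [7]=1  [8]=1
  size 2 → [5,7]=1  [6,8]=1  [7,8]=2
  size 3 → [1,6,8]=1  [4,5,7]=1  [5,7,8]=3  [6,7,8]=3
  size 4 → [0,1,6,8]=1  [1,6,7,8]=4  [3,4,5,7]=1  [4,5,7,8]=4  [5,6,7,8]=6
  size 5 → [0,1,6,7,8]=5  [1,5,6,7,8]=10  [2,3,4,5,7]=1  [3,4,5,7,8]=5  [4,5,6,7,8]=10
  size 6 → [0,1,5,6,7,8]=15  [1,4,5,6,7,8]=20  [2,3,4,5,7,8]=6  [3,4,5,6,7,8]=15
  size 7 → [0,1,4,5,6,7,8]=35  [1,3,4,5,6,7,8]=35  [2,3,4,5,6,7,8]=21
  first=0(l) contributes 56
  first=2(h) contributes 70
|[w]| = 126

126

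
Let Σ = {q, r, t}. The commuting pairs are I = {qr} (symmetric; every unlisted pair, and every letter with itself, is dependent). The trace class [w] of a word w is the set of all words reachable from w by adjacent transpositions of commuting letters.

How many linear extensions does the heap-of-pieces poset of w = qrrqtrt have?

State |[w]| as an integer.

0(q) covers ∅
1(r) covers ∅
2(r) covers 1:r
3(q) covers 0:q
4(t) covers 2:r, 3:q
5(r) covers 4:t
6(t) covers 5:r
floor of heap: 0:q, 1:r
completions by unplaced set U, small U first (add the entries for U minus each lowest piece of U):
  |U|=1: {6}:1
  |U|=2: {5,6}:1
  |U|=3: {4,5,6}:1
  |U|=4: {2,4,5,6}:1  {3,4,5,6}:1
  |U|=5: {0,3,4,5,6}:1  {1,2,4,5,6}:1  {2,3,4,5,6}:2
  start at 0(q): 3
  start at 1(r): 3
sum over floor = 6

6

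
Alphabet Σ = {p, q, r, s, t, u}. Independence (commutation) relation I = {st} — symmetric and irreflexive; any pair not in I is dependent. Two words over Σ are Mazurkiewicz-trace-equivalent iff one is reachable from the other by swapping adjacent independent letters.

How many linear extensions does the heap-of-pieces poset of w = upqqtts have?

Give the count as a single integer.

3

drop 0:u onto floor
drop 1:p onto {0:u}
drop 2:q onto {1:p}
drop 3:q onto {2:q}
drop 4:t onto {3:q}
drop 5:t onto {4:t}
drop 6:s onto {3:q}
ground layer = {0:u}
drop-orders for the pieces not yet dropped (sum over which currently-grounded one goes next):
  1 to go: {5} 1  {6} 1
  2 to go: {4,5} 1  {5,6} 2
  3 to go: {4,5,6} 3
  4 to go: {3,4,5,6} 3
  5 to go: {2,3,4,5,6} 3
  if 0:u drops first: 3 orders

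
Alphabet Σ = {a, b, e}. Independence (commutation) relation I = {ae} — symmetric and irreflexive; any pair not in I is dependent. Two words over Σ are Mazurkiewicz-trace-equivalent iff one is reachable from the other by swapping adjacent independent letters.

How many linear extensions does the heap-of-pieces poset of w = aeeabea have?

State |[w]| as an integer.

12

0(a) covers ∅
1(e) covers ∅
2(e) covers 1:e
3(a) covers 0:a
4(b) covers 2:e, 3:a
5(e) covers 4:b
6(a) covers 4:b
floor of heap: 0:a, 1:e
completions by unplaced set U, small U first (add the entries for U minus each lowest piece of U):
  |U|=1: {5}:1  {6}:1
  |U|=2: {5,6}:2
  |U|=3: {4,5,6}:2
  |U|=4: {2,4,5,6}:2  {3,4,5,6}:2
  |U|=5: {0,3,4,5,6}:2  {1,2,4,5,6}:2  {2,3,4,5,6}:4
  start at 0(a): 6
  start at 1(e): 6
sum over floor = 12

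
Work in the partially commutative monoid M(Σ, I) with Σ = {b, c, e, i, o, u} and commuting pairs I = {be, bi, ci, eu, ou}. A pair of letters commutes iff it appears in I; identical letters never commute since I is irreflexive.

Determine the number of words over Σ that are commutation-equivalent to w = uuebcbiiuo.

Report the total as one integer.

piece 0:u — minimal
piece 1:u rests on {0:u}
piece 2:e — minimal
piece 3:b rests on {1:u}
piece 4:c rests on {2:e, 3:b}
piece 5:b rests on {4:c}
piece 6:i rests on {1:u, 2:e}
piece 7:i rests on {6:i}
piece 8:u rests on {5:b, 7:i}
piece 9:o rests on {5:b, 7:i}
minimal pieces: {0:u, 2:e}
ways to finish when only these pieces remain (= sum over removing one remaining piece with nothing left below it):
  1 left: {8}→1  {9}→1
  2 left: {8,9}→2
  3 left: {5,8,9}→2  {7,8,9}→2
  4 left: {4,5,8,9}→2  {5,7,8,9}→4  {6,7,8,9}→2
  5 left: {3,4,5,8,9}→2  {4,5,7,8,9}→6  {5,6,7,8,9}→6
  6 left: {3,4,5,7,8,9}→8  {4,5,6,7,8,9}→12
  7 left: {2,4,5,6,7,8,9}→12  {3,4,5,6,7,8,9}→20
  8 left: {1,3,4,5,6,7,8,9}→20  {2,3,4,5,6,7,8,9}→32
  placing 0:u first → 52 extensions
  placing 2:e first → 20 extensions
total linear extensions = 72

72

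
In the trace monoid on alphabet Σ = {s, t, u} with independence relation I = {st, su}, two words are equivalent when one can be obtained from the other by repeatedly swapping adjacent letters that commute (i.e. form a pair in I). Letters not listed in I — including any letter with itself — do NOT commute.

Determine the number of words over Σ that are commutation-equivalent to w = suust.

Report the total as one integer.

drop 0:s onto floor
drop 1:u onto floor
drop 2:u onto {1:u}
drop 3:s onto {0:s}
drop 4:t onto {2:u}
ground layer = {0:s, 1:u}
drop-orders for the pieces not yet dropped (sum over which currently-grounded one goes next):
  1 to go: {3} 1  {4} 1
  2 to go: {0,3} 1  {2,4} 1  {3,4} 2
  3 to go: {0,3,4} 3  {1,2,4} 1  {2,3,4} 3
  if 0:s drops first: 4 orders
  if 1:u drops first: 6 orders
heap linearizations: 10

10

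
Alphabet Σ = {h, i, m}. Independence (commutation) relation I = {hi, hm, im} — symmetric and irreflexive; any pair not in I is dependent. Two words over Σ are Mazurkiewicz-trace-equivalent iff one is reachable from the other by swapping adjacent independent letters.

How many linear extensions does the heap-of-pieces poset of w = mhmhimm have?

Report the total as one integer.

drop 0:m onto floor
drop 1:h onto floor
drop 2:m onto {0:m}
drop 3:h onto {1:h}
drop 4:i onto floor
drop 5:m onto {2:m}
drop 6:m onto {5:m}
ground layer = {0:m, 1:h, 4:i}
drop-orders for the pieces not yet dropped (sum over which currently-grounded one goes next):
  1 to go: {3} 1  {4} 1  {6} 1
  2 to go: {1,3} 1  {3,4} 2  {3,6} 2  {4,6} 2  {5,6} 1
  3 to go: {1,3,4} 3  {1,3,6} 3  {2,5,6} 1  {3,4,6} 6  {3,5,6} 3  {4,5,6} 3
  4 to go: {0,2,5,6} 1  {1,3,4,6} 12  {1,3,5,6} 6  {2,3,5,6} 4  {2,4,5,6} 4  {3,4,5,6} 12
  5 to go: {0,2,3,5,6} 5  {0,2,4,5,6} 5  {1,2,3,5,6} 10  {1,3,4,5,6} 30  {2,3,4,5,6} 20
  if 0:m drops first: 60 orders
  if 1:h drops first: 30 orders
  if 4:i drops first: 15 orders
heap linearizations: 105

105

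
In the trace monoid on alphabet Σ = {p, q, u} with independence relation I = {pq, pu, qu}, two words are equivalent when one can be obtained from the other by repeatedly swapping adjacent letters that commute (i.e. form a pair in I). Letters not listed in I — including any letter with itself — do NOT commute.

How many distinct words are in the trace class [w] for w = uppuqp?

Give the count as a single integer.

0(u) covers ∅
1(p) covers ∅
2(p) covers 1:p
3(u) covers 0:u
4(q) covers ∅
5(p) covers 2:p
floor of heap: 0:u, 1:p, 4:q
completions by unplaced set U, small U first (add the entries for U minus each lowest piece of U):
  |U|=1: {3}:1  {4}:1  {5}:1
  |U|=2: {0,3}:1  {2,5}:1  {3,4}:2  {3,5}:2  {4,5}:2
  |U|=3: {0,3,4}:3  {0,3,5}:3  {1,2,5}:1  {2,3,5}:3  {2,4,5}:3  {3,4,5}:6
  |U|=4: {0,2,3,5}:6  {0,3,4,5}:12  {1,2,3,5}:4  {1,2,4,5}:4  {2,3,4,5}:12
  start at 0(u): 20
  start at 1(p): 30
  start at 4(q): 10
sum over floor = 60

60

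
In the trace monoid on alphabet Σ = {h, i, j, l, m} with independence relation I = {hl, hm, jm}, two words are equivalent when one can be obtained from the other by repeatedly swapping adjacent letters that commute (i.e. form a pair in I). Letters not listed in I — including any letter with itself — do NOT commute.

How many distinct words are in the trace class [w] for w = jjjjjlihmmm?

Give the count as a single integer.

drop 0:j onto floor
drop 1:j onto {0:j}
drop 2:j onto {1:j}
drop 3:j onto {2:j}
drop 4:j onto {3:j}
drop 5:l onto {4:j}
drop 6:i onto {5:l}
drop 7:h onto {6:i}
drop 8:m onto {6:i}
drop 9:m onto {8:m}
drop 10:m onto {9:m}
ground layer = {0:j}
drop-orders for the pieces not yet dropped (sum over which currently-grounded one goes next):
  1 to go: {7} 1  {10} 1
  2 to go: {7,10} 2  {9,10} 1
  3 to go: {7,9,10} 3  {8,9,10} 1
  4 to go: {7,8,9,10} 4
  5 to go: {6,7,8,9,10} 4
  6 to go: {5,6,7,8,9,10} 4
  7 to go: {4,5,6,7,8,9,10} 4
  8 to go: {3,4,5,6,7,8,9,10} 4
  9 to go: {2,3,4,5,6,7,8,9,10} 4
  if 0:j drops first: 4 orders

4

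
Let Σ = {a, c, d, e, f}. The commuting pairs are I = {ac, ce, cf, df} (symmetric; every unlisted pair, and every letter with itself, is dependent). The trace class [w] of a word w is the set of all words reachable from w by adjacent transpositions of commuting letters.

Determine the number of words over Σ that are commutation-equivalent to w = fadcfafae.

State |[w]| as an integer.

drop 0:f onto floor
drop 1:a onto {0:f}
drop 2:d onto {1:a}
drop 3:c onto {2:d}
drop 4:f onto {1:a}
drop 5:a onto {2:d, 4:f}
drop 6:f onto {5:a}
drop 7:a onto {6:f}
drop 8:e onto {7:a}
ground layer = {0:f}
drop-orders for the pieces not yet dropped (sum over which currently-grounded one goes next):
  1 to go: {3} 1  {8} 1
  2 to go: {3,8} 2  {7,8} 1
  3 to go: {3,7,8} 3  {6,7,8} 1
  4 to go: {3,6,7,8} 4  {5,6,7,8} 1
  5 to go: {3,5,6,7,8} 5  {4,5,6,7,8} 1
  6 to go: {2,3,5,6,7,8} 5  {3,4,5,6,7,8} 6
  7 to go: {2,3,4,5,6,7,8} 11
  if 0:f drops first: 11 orders

11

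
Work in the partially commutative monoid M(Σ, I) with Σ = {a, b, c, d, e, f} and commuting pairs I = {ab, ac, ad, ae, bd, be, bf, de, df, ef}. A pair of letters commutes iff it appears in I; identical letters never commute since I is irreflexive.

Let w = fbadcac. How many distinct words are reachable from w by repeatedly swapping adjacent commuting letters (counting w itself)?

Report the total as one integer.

62

drop 0:f onto floor
drop 1:b onto floor
drop 2:a onto {0:f}
drop 3:d onto floor
drop 4:c onto {0:f, 1:b, 3:d}
drop 5:a onto {2:a}
drop 6:c onto {4:c}
ground layer = {0:f, 1:b, 3:d}
drop-orders for the pieces not yet dropped (sum over which currently-grounded one goes next):
  1 to go: {5} 1  {6} 1
  2 to go: {2,5} 1  {4,6} 1  {5,6} 2
  3 to go: {1,4,6} 1  {2,5,6} 3  {3,4,6} 1  {4,5,6} 3
  4 to go: {1,3,4,6} 2  {1,4,5,6} 4  {2,4,5,6} 6  {3,4,5,6} 4
  5 to go: {0,2,4,5,6} 6  {1,2,4,5,6} 10  {1,3,4,5,6} 10  {2,3,4,5,6} 10
  if 0:f drops first: 30 orders
  if 1:b drops first: 16 orders
  if 3:d drops first: 16 orders
heap linearizations: 62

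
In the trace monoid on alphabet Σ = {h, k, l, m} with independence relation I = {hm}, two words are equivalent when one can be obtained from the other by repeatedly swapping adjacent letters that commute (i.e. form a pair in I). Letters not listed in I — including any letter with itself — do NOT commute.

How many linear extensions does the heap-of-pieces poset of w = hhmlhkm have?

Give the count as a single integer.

3

0(h) covers ∅
1(h) covers 0:h
2(m) covers ∅
3(l) covers 1:h, 2:m
4(h) covers 3:l
5(k) covers 4:h
6(m) covers 5:k
floor of heap: 0:h, 2:m
completions by unplaced set U, small U first (add the entries for U minus each lowest piece of U):
  |U|=1: {6}:1
  |U|=2: {5,6}:1
  |U|=3: {4,5,6}:1
  |U|=4: {3,4,5,6}:1
  |U|=5: {1,3,4,5,6}:1  {2,3,4,5,6}:1
  start at 0(h): 2
  start at 2(m): 1
sum over floor = 3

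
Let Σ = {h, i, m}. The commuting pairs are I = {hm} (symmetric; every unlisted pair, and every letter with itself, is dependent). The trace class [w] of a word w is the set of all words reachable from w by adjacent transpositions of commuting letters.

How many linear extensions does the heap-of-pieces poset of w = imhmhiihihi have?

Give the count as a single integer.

6

piece 0:i — minimal
piece 1:m rests on {0:i}
piece 2:h rests on {0:i}
piece 3:m rests on {1:m}
piece 4:h rests on {2:h}
piece 5:i rests on {3:m, 4:h}
piece 6:i rests on {5:i}
piece 7:h rests on {6:i}
piece 8:i rests on {7:h}
piece 9:h rests on {8:i}
piece 10:i rests on {9:h}
minimal pieces: {0:i}
ways to finish when only these pieces remain (= sum over removing one remaining piece with nothing left below it):
  1 left: {10}→1
  2 left: {9,10}→1
  3 left: {8,9,10}→1
  4 left: {7,8,9,10}→1
  5 left: {6,7,8,9,10}→1
  6 left: {5,6,7,8,9,10}→1
  7 left: {3,5,6,7,8,9,10}→1  {4,5,6,7,8,9,10}→1
  8 left: {1,3,5,6,7,8,9,10}→1  {2,4,5,6,7,8,9,10}→1  {3,4,5,6,7,8,9,10}→2
  9 left: {1,3,4,5,6,7,8,9,10}→3  {2,3,4,5,6,7,8,9,10}→3
  placing 0:i first → 6 extensions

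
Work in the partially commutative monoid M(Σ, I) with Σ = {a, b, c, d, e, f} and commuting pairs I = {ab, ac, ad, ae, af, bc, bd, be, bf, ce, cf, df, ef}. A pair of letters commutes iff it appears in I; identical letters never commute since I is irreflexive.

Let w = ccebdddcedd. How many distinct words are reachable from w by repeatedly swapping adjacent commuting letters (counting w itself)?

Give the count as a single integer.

drop 0:c onto floor
drop 1:c onto {0:c}
drop 2:e onto floor
drop 3:b onto floor
drop 4:d onto {1:c, 2:e}
drop 5:d onto {4:d}
drop 6:d onto {5:d}
drop 7:c onto {6:d}
drop 8:e onto {6:d}
drop 9:d onto {7:c, 8:e}
drop 10:d onto {9:d}
ground layer = {0:c, 2:e, 3:b}
drop-orders for the pieces not yet dropped (sum over which currently-grounded one goes next):
  1 to go: {3} 1  {10} 1
  2 to go: {3,10} 2  {9,10} 1
  3 to go: {3,9,10} 3  {7,9,10} 1  {8,9,10} 1
  4 to go: {3,7,9,10} 4  {3,8,9,10} 4  {7,8,9,10} 2
  5 to go: {3,7,8,9,10} 10  {6,7,8,9,10} 2
  6 to go: {3,6,7,8,9,10} 12  {5,6,7,8,9,10} 2
  7 to go: {3,5,6,7,8,9,10} 14  {4,5,6,7,8,9,10} 2
  8 to go: {1,4,5,6,7,8,9,10} 2  {2,4,5,6,7,8,9,10} 2  {3,4,5,6,7,8,9,10} 16
  9 to go: {0,1,4,5,6,7,8,9,10} 2  {1,2,4,5,6,7,8,9,10} 4  {1,3,4,5,6,7,8,9,10} 18  {2,3,4,5,6,7,8,9,10} 18
  if 0:c drops first: 40 orders
  if 2:e drops first: 20 orders
  if 3:b drops first: 6 orders
heap linearizations: 66

66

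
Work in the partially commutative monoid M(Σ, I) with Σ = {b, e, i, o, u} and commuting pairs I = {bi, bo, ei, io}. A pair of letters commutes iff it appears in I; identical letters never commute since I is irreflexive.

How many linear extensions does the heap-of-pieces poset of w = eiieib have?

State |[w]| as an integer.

20

piece 0:e — minimal
piece 1:i — minimal
piece 2:i rests on {1:i}
piece 3:e rests on {0:e}
piece 4:i rests on {2:i}
piece 5:b rests on {3:e}
minimal pieces: {0:e, 1:i}
ways to finish when only these pieces remain (= sum over removing one remaining piece with nothing left below it):
  1 left: {4}→1  {5}→1
  2 left: {2,4}→1  {3,5}→1  {4,5}→2
  3 left: {0,3,5}→1  {1,2,4}→1  {2,4,5}→3  {3,4,5}→3
  4 left: {0,3,4,5}→4  {1,2,4,5}→4  {2,3,4,5}→6
  placing 0:e first → 10 extensions
  placing 1:i first → 10 extensions
total linear extensions = 20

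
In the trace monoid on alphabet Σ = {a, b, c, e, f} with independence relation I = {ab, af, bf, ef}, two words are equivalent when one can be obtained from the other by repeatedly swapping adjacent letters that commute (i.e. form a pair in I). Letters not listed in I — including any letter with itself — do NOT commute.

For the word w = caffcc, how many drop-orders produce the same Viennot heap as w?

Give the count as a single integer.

3

piece 0:c — minimal
piece 1:a rests on {0:c}
piece 2:f rests on {0:c}
piece 3:f rests on {2:f}
piece 4:c rests on {1:a, 3:f}
piece 5:c rests on {4:c}
minimal pieces: {0:c}
ways to finish when only these pieces remain (= sum over removing one remaining piece with nothing left below it):
  1 left: {5}→1
  2 left: {4,5}→1
  3 left: {1,4,5}→1  {3,4,5}→1
  4 left: {1,3,4,5}→2  {2,3,4,5}→1
  placing 0:c first → 3 extensions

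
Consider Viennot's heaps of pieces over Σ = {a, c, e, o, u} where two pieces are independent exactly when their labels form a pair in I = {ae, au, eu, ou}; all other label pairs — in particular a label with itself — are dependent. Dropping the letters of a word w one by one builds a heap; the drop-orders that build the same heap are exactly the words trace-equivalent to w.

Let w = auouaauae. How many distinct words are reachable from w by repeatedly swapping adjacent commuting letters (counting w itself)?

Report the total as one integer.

336

piece 0:a — minimal
piece 1:u — minimal
piece 2:o rests on {0:a}
piece 3:u rests on {1:u}
piece 4:a rests on {2:o}
piece 5:a rests on {4:a}
piece 6:u rests on {3:u}
piece 7:a rests on {5:a}
piece 8:e rests on {2:o}
minimal pieces: {0:a, 1:u}
ways to finish when only these pieces remain (= sum over removing one remaining piece with nothing left below it):
  1 left: {6}→1  {7}→1  {8}→1
  2 left: {3,6}→1  {5,7}→1  {6,7}→2  {6,8}→2  {7,8}→2
  3 left: {1,3,6}→1  {3,6,7}→3  {3,6,8}→3  {4,5,7}→1  {5,6,7}→3  {5,7,8}→3  {6,7,8}→6
  4 left: {1,3,6,7}→4  {1,3,6,8}→4  {3,5,6,7}→6  {3,6,7,8}→12  {4,5,6,7}→4  {4,5,7,8}→4  {5,6,7,8}→12
  5 left: {1,3,5,6,7}→10  {1,3,6,7,8}→20  {2,4,5,7,8}→4  {3,4,5,6,7}→10  {3,5,6,7,8}→30  {4,5,6,7,8}→20
  6 left: {0,2,4,5,7,8}→4  {1,3,4,5,6,7}→20  {1,3,5,6,7,8}→60  {2,4,5,6,7,8}→24  {3,4,5,6,7,8}→60
  7 left: {0,2,4,5,6,7,8}→28  {1,3,4,5,6,7,8}→140  {2,3,4,5,6,7,8}→84
  placing 0:a first → 224 extensions
  placing 1:u first → 112 extensions
total linear extensions = 336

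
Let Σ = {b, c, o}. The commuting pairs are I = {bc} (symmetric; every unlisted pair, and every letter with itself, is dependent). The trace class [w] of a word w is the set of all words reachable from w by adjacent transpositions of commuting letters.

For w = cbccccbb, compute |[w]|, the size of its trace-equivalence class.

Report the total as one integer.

56

0(c) covers ∅
1(b) covers ∅
2(c) covers 0:c
3(c) covers 2:c
4(c) covers 3:c
5(c) covers 4:c
6(b) covers 1:b
7(b) covers 6:b
floor of heap: 0:c, 1:b
completions by unplaced set U, small U first (add the entries for U minus each lowest piece of U):
  |U|=1: {5}:1  {7}:1
  |U|=2: {4,5}:1  {5,7}:2  {6,7}:1
  |U|=3: {1,6,7}:1  {3,4,5}:1  {4,5,7}:3  {5,6,7}:3
  |U|=4: {1,5,6,7}:4  {2,3,4,5}:1  {3,4,5,7}:4  {4,5,6,7}:6
  |U|=5: {0,2,3,4,5}:1  {1,4,5,6,7}:10  {2,3,4,5,7}:5  {3,4,5,6,7}:10
  |U|=6: {0,2,3,4,5,7}:6  {1,3,4,5,6,7}:20  {2,3,4,5,6,7}:15
  start at 0(c): 35
  start at 1(b): 21
sum over floor = 56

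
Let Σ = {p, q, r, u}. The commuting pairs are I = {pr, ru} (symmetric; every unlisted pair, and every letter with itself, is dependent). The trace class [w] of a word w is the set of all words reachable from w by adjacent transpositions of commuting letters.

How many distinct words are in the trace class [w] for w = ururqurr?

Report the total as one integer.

#0=u has no predecessor
#1=r has no predecessor
#2=u depends on [0:u]
#3=r depends on [1:r]
#4=q depends on [2:u, 3:r]
#5=u depends on [4:q]
#6=r depends on [4:q]
#7=r depends on [6:r]
sources: [0:u, 1:r]
N(rest) = Σ N(rest − s) over sources s of rest; N(one piece) = 1:
  size 1 → [5]=1  [7]=1
  size 2 → [5,7]=2  [6,7]=1
  size 3 → [5,6,7]=3
  size 4 → [4,5,6,7]=3
  size 5 → [2,4,5,6,7]=3  [3,4,5,6,7]=3
  size 6 → [0,2,4,5,6,7]=3  [1,3,4,5,6,7]=3  [2,3,4,5,6,7]=6
  first=0(u) contributes 9
  first=1(r) contributes 9
|[w]| = 18

18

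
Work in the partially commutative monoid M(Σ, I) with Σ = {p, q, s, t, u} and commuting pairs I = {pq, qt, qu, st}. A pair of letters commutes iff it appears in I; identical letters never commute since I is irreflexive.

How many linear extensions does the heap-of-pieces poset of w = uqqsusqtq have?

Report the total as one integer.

piece 0:u — minimal
piece 1:q — minimal
piece 2:q rests on {1:q}
piece 3:s rests on {0:u, 2:q}
piece 4:u rests on {3:s}
piece 5:s rests on {4:u}
piece 6:q rests on {5:s}
piece 7:t rests on {4:u}
piece 8:q rests on {6:q}
minimal pieces: {0:u, 1:q}
ways to finish when only these pieces remain (= sum over removing one remaining piece with nothing left below it):
  1 left: {7}→1  {8}→1
  2 left: {6,8}→1  {7,8}→2
  3 left: {5,6,8}→1  {6,7,8}→3
  4 left: {5,6,7,8}→4
  5 left: {4,5,6,7,8}→4
  6 left: {3,4,5,6,7,8}→4
  7 left: {0,3,4,5,6,7,8}→4  {2,3,4,5,6,7,8}→4
  placing 0:u first → 4 extensions
  placing 1:q first → 8 extensions
total linear extensions = 12

12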